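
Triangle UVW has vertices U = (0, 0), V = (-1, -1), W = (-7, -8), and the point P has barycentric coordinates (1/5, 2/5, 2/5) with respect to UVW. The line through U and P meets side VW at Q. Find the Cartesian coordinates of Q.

(-4, -9/2)

Line UP meets VW where the U-coordinate vanishes; zeroing P's U-weight and renormalizing leaves V, W-weights 2/5 : 2/5 → (1/2, 1/2).
So Q = (1/2)·V + (1/2)·W = (-4, -9/2).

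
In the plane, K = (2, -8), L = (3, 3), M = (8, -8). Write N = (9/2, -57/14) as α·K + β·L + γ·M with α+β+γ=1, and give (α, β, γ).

(2/7, 5/14, 5/14)

Signed area of the reference triangle: [KLM] = ½·(2·(3−(-8)) + 3·(-8−(-8)) + 8·(-8−3)) = ½·(22 + 0 − 88) = -33.
[NLM] = ½·((9/2)·(3−(-8)) + 3·(-8−(-57/14)) + 8·(-57/14−3)) = ½·(99/2 − 165/14 − 396/7) = -66/7, so the K-coordinate is (-66/7)/(-33) = 2/7.
[KNM] = ½·(2·(-57/14−(-8)) + (9/2)·(-8−(-8)) + 8·(-8−(-57/14))) = ½·(55/7 + 0 − 220/7) = -165/14, so the L-coordinate is 5/14.
[KLN] = ½·(2·(3−(-57/14)) + 3·(-57/14−(-8)) + (9/2)·(-8−3)) = ½·(99/7 + 165/14 − 99/2) = -165/14, so the M-coordinate is 5/14.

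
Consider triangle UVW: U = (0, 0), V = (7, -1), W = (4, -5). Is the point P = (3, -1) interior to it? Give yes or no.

Barycentric coordinates of P: (16/31, 11/31, 4/31).
The three coordinates are positive, positive, positive; a point is interior exactly when all three are positive.

yes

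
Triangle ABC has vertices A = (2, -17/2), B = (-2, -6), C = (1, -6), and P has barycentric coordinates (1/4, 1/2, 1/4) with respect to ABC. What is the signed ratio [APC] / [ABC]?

1/2

The signed ratio [APC]/[ABC] equals the barycentric coordinate of P at vertex B, which is 1/2.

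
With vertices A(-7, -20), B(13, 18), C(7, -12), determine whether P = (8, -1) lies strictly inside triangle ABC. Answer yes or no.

Barycentric coordinates of P: (3/31, 73/186, 95/186).
The three coordinates are positive, positive, positive; a point is interior exactly when all three are positive.

yes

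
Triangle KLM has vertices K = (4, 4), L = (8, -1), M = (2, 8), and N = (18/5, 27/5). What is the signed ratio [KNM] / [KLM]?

[KLM] = ½·(4·(-1−8) + 8·(8−4) + 2·(4−(-1))) = ½·(-36 + 32 + 10) = 3.
[KNM] = ½·(4·(27/5−8) + (18/5)·(8−4) + 2·(4−(27/5))) = ½·(-52/5 + 72/5 − 14/5) = 3/5, so the ratio is (3/5)/3 = 1/5.

1/5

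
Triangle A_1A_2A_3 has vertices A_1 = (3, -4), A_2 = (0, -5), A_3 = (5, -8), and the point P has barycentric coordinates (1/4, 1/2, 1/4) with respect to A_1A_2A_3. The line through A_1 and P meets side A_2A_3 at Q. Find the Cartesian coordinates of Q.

(5/3, -6)

Line A_1P meets A_2A_3 where the A_1-coordinate vanishes; zeroing P's A_1-weight and renormalizing leaves A_2, A_3-weights 1/2 : 1/4 → (2/3, 1/3).
So Q = (2/3)·A_2 + (1/3)·A_3 = (5/3, -6).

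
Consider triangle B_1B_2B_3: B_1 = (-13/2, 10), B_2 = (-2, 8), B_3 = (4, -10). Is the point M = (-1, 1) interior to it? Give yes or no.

Barycentric coordinates of M: (8/23, 31/138, 59/138).
The three coordinates are positive, positive, positive; a point is interior exactly when all three are positive.

yes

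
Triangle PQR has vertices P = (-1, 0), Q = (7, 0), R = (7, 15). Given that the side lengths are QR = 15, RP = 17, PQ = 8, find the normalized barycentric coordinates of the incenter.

The incenter has barycentric coordinates proportional to the opposite side lengths: (15 : 17 : 8).
Normalizing by 15+17+8 = 40 gives (3/8, 17/40, 1/5).

(3/8, 17/40, 1/5)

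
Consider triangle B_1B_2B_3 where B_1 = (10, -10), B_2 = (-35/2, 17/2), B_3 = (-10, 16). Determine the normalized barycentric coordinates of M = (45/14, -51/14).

(5/7, 1/7, 1/7)

Signed area of the reference triangle: [B_1B_2B_3] = ½·(10·(17/2−16) + (-35/2)·(16−(-10)) + (-10)·(-10−(17/2))) = ½·(-75 − 455 + 185) = -345/2.
[MB_2B_3] = ½·((45/14)·(17/2−16) + (-35/2)·(16−(-51/14)) + (-10)·(-51/14−(17/2))) = ½·(-675/28 − 1375/4 + 850/7) = -1725/14, so the B_1-coordinate is (-1725/14)/(-345/2) = 5/7.
[B_1MB_3] = ½·(10·(-51/14−16) + (45/14)·(16−(-10)) + (-10)·(-10−(-51/14))) = ½·(-1375/7 + 585/7 + 445/7) = -345/14, so the B_2-coordinate is 1/7.
[B_1B_2M] = ½·(10·(17/2−(-51/14)) + (-35/2)·(-51/14−(-10)) + (45/14)·(-10−(17/2))) = ½·(850/7 − 445/4 − 1665/28) = -345/14, so the B_3-coordinate is 1/7.
Check: 5/7 + 1/7 + 1/7 = 1.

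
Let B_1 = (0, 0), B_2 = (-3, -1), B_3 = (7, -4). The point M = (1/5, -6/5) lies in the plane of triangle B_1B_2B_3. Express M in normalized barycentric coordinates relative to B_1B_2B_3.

(2/5, 2/5, 1/5)

Signed area of the reference triangle: [B_1B_2B_3] = ½·(0·(-1−(-4)) + (-3)·(-4−0) + 7·(0−(-1))) = ½·(0 + 12 + 7) = 19/2.
[MB_2B_3] = ½·((1/5)·(-1−(-4)) + (-3)·(-4−(-6/5)) + 7·(-6/5−(-1))) = ½·(3/5 + 42/5 − 7/5) = 19/5, so the B_1-coordinate is (19/5)/(19/2) = 2/5.
[B_1MB_3] = ½·(0·(-6/5−(-4)) + (1/5)·(-4−0) + 7·(0−(-6/5))) = ½·(0 − 4/5 + 42/5) = 19/5, so the B_2-coordinate is 2/5.
[B_1B_2M] = ½·(0·(-1−(-6/5)) + (-3)·(-6/5−0) + (1/5)·(0−(-1))) = ½·(0 + 18/5 + 1/5) = 19/10, so the B_3-coordinate is 1/5.
Check: 2/5 + 2/5 + 1/5 = 1.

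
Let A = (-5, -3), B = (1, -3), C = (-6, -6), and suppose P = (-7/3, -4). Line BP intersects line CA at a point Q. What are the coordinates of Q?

Barycentric coordinates of P with respect to ABC: (1/6, 1/2, 1/3).
On side CA the B-coordinate is zero; dropping P's B-weight 1/2 and renormalizing the remaining 1/3 : 1/6 gives weights 2/3, 1/3 on C, A.
Q = (2/3)·(-6, -6) + (1/3)·(-5, -3) = (-17/3, -5).

(-17/3, -5)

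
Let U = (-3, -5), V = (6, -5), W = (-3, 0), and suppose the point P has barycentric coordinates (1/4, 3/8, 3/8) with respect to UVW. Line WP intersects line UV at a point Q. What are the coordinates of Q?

(12/5, -5)

Line WP meets UV where the W-coordinate vanishes; zeroing P's W-weight and renormalizing leaves U, V-weights 1/4 : 3/8 → (2/5, 3/5).
So Q = (2/5)·U + (3/5)·V = (12/5, -5).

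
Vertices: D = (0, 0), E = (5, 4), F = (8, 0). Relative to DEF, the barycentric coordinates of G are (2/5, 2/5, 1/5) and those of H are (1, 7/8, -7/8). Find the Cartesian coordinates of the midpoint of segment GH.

Barycentric coordinates of the midpoint are the average: (7/10, 51/80, -27/80).
Converting: (7/10)·D + (51/80)·E + (-27/80)·F = (39/80, 51/20).

(39/80, 51/20)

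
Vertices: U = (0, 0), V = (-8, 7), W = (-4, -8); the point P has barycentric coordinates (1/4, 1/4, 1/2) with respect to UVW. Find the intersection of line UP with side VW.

(-16/3, -3)

Line UP meets VW where the U-coordinate vanishes; zeroing P's U-weight and renormalizing leaves V, W-weights 1/4 : 1/2 → (1/3, 2/3).
So Q = (1/3)·V + (2/3)·W = (-16/3, -3).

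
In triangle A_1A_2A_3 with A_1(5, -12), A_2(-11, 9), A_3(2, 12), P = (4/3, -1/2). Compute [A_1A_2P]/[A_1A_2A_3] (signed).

[A_1A_2A_3] = ½·(5·(9−12) + (-11)·(12−(-12)) + 2·(-12−9)) = ½·(-15 − 264 − 42) = -321/2.
[A_1A_2P] = ½·(5·(9−(-1/2)) + (-11)·(-1/2−(-12)) + (4/3)·(-12−9)) = ½·(95/2 − 253/2 − 28) = -107/2, so the ratio is (-107/2)/(-321/2) = 1/3.

1/3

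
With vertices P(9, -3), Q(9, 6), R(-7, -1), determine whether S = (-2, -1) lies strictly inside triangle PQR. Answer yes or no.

yes

Barycentric coordinates of S: (35/144, 5/72, 11/16).
The three coordinates are positive, positive, positive; a point is interior exactly when all three are positive.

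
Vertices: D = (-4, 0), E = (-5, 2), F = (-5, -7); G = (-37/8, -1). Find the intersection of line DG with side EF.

Barycentric coordinates of G with respect to DEF: (3/8, 3/8, 1/4).
On side EF the D-coordinate is zero; dropping G's D-weight 3/8 and renormalizing the remaining 3/8 : 1/4 gives weights 3/5, 2/5 on E, F.
H = (3/5)·(-5, 2) + (2/5)·(-5, -7) = (-5, -8/5).

(-5, -8/5)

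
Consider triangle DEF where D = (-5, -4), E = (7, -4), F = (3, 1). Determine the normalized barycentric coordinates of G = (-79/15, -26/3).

(4/3, 3/5, -14/15)

Signed area of the reference triangle: [DEF] = ½·((-5)·(-4−1) + 7·(1−(-4)) + 3·(-4−(-4))) = ½·(25 + 35 + 0) = 30.
[GEF] = ½·((-79/15)·(-4−1) + 7·(1−(-26/3)) + 3·(-26/3−(-4))) = ½·(79/3 + 203/3 − 14) = 40, so the D-coordinate is 40/30 = 4/3.
[DGF] = ½·((-5)·(-26/3−1) + (-79/15)·(1−(-4)) + 3·(-4−(-26/3))) = ½·(145/3 − 79/3 + 14) = 18, so the E-coordinate is 3/5.
[DEG] = ½·((-5)·(-4−(-26/3)) + 7·(-26/3−(-4)) + (-79/15)·(-4−(-4))) = ½·(-70/3 − 98/3 + 0) = -28, so the F-coordinate is -14/15.
Check: 4/3 + 3/5 − 14/15 = 1.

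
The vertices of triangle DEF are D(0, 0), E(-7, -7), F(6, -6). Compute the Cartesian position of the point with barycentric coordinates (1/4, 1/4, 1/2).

G = (1/4)·D + (1/4)·E + (1/2)·F.
x-coordinate: (1/4)·0 + (1/4)·(-7) + (1/2)·6 = 5/4.
y-coordinate: (1/4)·0 + (1/4)·(-7) + (1/2)·(-6) = -19/4.

(5/4, -19/4)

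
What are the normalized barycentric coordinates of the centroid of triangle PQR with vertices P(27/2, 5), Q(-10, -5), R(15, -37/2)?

The centroid is the average of the vertices, so each weight is 1/3.

(1/3, 1/3, 1/3)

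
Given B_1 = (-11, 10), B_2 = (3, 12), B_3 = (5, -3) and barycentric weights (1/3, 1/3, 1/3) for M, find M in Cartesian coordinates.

M = (1/3)·B_1 + (1/3)·B_2 + (1/3)·B_3.
x-coordinate: (1/3)·(-11) + (1/3)·3 + (1/3)·5 = -1.
y-coordinate: (1/3)·10 + (1/3)·12 + (1/3)·(-3) = 19/3.

(-1, 19/3)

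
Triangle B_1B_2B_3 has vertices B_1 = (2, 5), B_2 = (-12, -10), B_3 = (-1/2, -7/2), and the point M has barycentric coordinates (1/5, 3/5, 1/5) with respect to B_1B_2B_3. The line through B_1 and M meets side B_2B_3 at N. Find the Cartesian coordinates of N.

Line B_1M meets B_2B_3 where the B_1-coordinate vanishes; zeroing M's B_1-weight and renormalizing leaves B_2, B_3-weights 3/5 : 1/5 → (3/4, 1/4).
So N = (3/4)·B_2 + (1/4)·B_3 = (-73/8, -67/8).

(-73/8, -67/8)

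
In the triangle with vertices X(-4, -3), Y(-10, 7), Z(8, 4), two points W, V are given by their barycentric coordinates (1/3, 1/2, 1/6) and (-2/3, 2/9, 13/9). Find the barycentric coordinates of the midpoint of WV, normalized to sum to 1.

Since both coordinate triples sum to 1, the midpoint's barycentrics are the componentwise average.
(1/3+-2/3)/2 = -1/6; similarly 13/36 and 29/36.

(-1/6, 13/36, 29/36)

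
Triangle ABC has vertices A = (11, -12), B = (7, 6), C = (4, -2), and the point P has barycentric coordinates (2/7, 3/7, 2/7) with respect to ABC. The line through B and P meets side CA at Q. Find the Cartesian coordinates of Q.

Line BP meets CA where the B-coordinate vanishes; zeroing P's B-weight and renormalizing leaves C, A-weights 2/7 : 2/7 → (1/2, 1/2).
So Q = (1/2)·C + (1/2)·A = (15/2, -7).

(15/2, -7)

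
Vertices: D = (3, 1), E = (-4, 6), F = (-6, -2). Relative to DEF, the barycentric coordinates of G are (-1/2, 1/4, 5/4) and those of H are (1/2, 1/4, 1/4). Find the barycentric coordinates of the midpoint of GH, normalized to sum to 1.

(0, 1/4, 3/4)

Since both coordinate triples sum to 1, the midpoint's barycentrics are the componentwise average.
(-1/2+1/2)/2 = 0; similarly 1/4 and 3/4.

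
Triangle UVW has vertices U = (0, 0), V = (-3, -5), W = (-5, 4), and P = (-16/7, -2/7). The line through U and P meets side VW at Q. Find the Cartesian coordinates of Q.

(-4, -1/2)

Barycentric coordinates of P with respect to UVW: (3/7, 2/7, 2/7).
On side VW the U-coordinate is zero; dropping P's U-weight 3/7 and renormalizing the remaining 2/7 : 2/7 gives weights 1/2, 1/2 on V, W.
Q = (1/2)·(-3, -5) + (1/2)·(-5, 4) = (-4, -1/2).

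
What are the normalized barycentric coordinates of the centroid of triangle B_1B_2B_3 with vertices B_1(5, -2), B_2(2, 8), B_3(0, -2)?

(1/3, 1/3, 1/3)

The centroid is the average of the vertices, so each weight is 1/3.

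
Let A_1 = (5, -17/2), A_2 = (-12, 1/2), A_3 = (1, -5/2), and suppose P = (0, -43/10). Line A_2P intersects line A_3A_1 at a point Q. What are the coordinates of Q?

(3, -11/2)

Barycentric coordinates of P with respect to A_1A_2A_3: (2/5, 1/5, 2/5).
On side A_3A_1 the A_2-coordinate is zero; dropping P's A_2-weight 1/5 and renormalizing the remaining 2/5 : 2/5 gives weights 1/2, 1/2 on A_3, A_1.
Q = (1/2)·(1, -5/2) + (1/2)·(5, -17/2) = (3, -11/2).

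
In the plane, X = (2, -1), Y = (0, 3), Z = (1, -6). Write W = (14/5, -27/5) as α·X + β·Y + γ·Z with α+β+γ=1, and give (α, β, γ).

Signed area of the reference triangle: [XYZ] = ½·(2·(3−(-6)) + 0·(-6−(-1)) + 1·(-1−3)) = ½·(18 + 0 − 4) = 7.
[WYZ] = ½·((14/5)·(3−(-6)) + 0·(-6−(-27/5)) + 1·(-27/5−3)) = ½·(126/5 + 0 − 42/5) = 42/5, so the X-coordinate is (42/5)/7 = 6/5.
[XWZ] = ½·(2·(-27/5−(-6)) + (14/5)·(-6−(-1)) + 1·(-1−(-27/5))) = ½·(6/5 − 14 + 22/5) = -21/5, so the Y-coordinate is -3/5.
[XYW] = ½·(2·(3−(-27/5)) + 0·(-27/5−(-1)) + (14/5)·(-1−3)) = ½·(84/5 + 0 − 56/5) = 14/5, so the Z-coordinate is 2/5.
Check: 6/5 − 3/5 + 2/5 = 1.

(6/5, -3/5, 2/5)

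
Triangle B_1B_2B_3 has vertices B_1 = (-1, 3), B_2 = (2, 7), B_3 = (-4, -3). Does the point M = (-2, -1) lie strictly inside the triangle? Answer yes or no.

Barycentric coordinates of M: (-4/3, 1, 4/3).
The three coordinates are negative, positive, positive; a point is interior exactly when all three are positive.

no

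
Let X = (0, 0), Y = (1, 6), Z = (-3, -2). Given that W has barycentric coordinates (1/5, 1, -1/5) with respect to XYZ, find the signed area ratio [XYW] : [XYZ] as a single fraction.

The signed ratio [XYW]/[XYZ] equals the barycentric coordinate of W at vertex Z, which is -1/5.

-1/5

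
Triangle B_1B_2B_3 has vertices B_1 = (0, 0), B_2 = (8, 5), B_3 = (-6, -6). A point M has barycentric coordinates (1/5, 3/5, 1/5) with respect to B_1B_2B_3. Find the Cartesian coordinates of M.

M = (1/5)·B_1 + (3/5)·B_2 + (1/5)·B_3.
x-coordinate: (1/5)·0 + (3/5)·8 + (1/5)·(-6) = 18/5.
y-coordinate: (1/5)·0 + (3/5)·5 + (1/5)·(-6) = 9/5.

(18/5, 9/5)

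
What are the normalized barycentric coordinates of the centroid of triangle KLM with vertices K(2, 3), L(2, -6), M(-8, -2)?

(1/3, 1/3, 1/3)

The centroid is the average of the vertices, so each weight is 1/3.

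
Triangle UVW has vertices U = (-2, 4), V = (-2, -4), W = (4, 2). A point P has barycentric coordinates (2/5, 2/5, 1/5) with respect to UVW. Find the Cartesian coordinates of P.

(-4/5, 2/5)

P = (2/5)·U + (2/5)·V + (1/5)·W.
x-coordinate: (2/5)·(-2) + (2/5)·(-2) + (1/5)·4 = -4/5.
y-coordinate: (2/5)·4 + (2/5)·(-4) + (1/5)·2 = 2/5.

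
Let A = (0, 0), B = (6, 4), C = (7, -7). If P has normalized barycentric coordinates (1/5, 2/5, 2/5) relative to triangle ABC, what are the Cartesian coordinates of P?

(26/5, -6/5)

P = (1/5)·A + (2/5)·B + (2/5)·C.
x-coordinate: (1/5)·0 + (2/5)·6 + (2/5)·7 = 26/5.
y-coordinate: (1/5)·0 + (2/5)·4 + (2/5)·(-7) = -6/5.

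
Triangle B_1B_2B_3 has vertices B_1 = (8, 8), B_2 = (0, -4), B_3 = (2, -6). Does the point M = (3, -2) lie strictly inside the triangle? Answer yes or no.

Barycentric coordinates of M: (1/4, 1/4, 1/2).
The three coordinates are positive, positive, positive; a point is interior exactly when all three are positive.

yes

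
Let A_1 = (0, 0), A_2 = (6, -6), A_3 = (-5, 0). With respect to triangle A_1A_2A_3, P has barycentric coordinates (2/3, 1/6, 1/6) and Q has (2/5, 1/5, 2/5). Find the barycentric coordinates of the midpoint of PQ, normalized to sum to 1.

Since both coordinate triples sum to 1, the midpoint's barycentrics are the componentwise average.
(2/3+2/5)/2 = 8/15; similarly 11/60 and 17/60.

(8/15, 11/60, 17/60)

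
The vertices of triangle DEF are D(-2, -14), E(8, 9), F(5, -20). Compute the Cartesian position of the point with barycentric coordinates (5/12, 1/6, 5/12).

G = (5/12)·D + (1/6)·E + (5/12)·F.
x-coordinate: (5/12)·(-2) + (1/6)·8 + (5/12)·5 = 31/12.
y-coordinate: (5/12)·(-14) + (1/6)·9 + (5/12)·(-20) = -38/3.

(31/12, -38/3)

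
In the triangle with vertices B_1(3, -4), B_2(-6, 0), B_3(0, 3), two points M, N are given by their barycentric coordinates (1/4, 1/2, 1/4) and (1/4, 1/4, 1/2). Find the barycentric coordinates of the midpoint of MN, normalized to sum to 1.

(1/4, 3/8, 3/8)

Since both coordinate triples sum to 1, the midpoint's barycentrics are the componentwise average.
(1/4+1/4)/2 = 1/4; similarly 3/8 and 3/8.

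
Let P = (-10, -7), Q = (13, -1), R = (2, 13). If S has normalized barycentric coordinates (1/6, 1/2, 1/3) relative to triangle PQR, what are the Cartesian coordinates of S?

(11/2, 8/3)

S = (1/6)·P + (1/2)·Q + (1/3)·R.
x-coordinate: (1/6)·(-10) + (1/2)·13 + (1/3)·2 = 11/2.
y-coordinate: (1/6)·(-7) + (1/2)·(-1) + (1/3)·13 = 8/3.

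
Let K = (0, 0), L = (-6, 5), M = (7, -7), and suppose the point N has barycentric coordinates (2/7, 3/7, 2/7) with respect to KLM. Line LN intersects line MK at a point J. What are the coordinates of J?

Line LN meets MK where the L-coordinate vanishes; zeroing N's L-weight and renormalizing leaves M, K-weights 2/7 : 2/7 → (1/2, 1/2).
So J = (1/2)·M + (1/2)·K = (7/2, -7/2).

(7/2, -7/2)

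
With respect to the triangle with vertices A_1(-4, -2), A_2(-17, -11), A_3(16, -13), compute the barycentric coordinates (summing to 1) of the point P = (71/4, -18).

Signed area of the reference triangle: [A_1A_2A_3] = ½·((-4)·(-11−(-13)) + (-17)·(-13−(-2)) + 16·(-2−(-11))) = ½·(-8 + 187 + 144) = 323/2.
[PA_2A_3] = ½·((71/4)·(-11−(-13)) + (-17)·(-13−(-18)) + 16·(-18−(-11))) = ½·(71/2 − 85 − 112) = -323/4, so the A_1-coordinate is (-323/4)/(323/2) = -1/2.
[A_1PA_3] = ½·((-4)·(-18−(-13)) + (71/4)·(-13−(-2)) + 16·(-2−(-18))) = ½·(20 − 781/4 + 256) = 323/8, so the A_2-coordinate is 1/4.
[A_1A_2P] = ½·((-4)·(-11−(-18)) + (-17)·(-18−(-2)) + (71/4)·(-2−(-11))) = ½·(-28 + 272 + 639/4) = 1615/8, so the A_3-coordinate is 5/4.
Check: -1/2 + 1/4 + 5/4 = 1.

(-1/2, 1/4, 5/4)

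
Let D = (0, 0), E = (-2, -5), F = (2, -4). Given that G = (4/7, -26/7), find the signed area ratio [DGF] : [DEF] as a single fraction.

[DEF] = ½·(0·(-5−(-4)) + (-2)·(-4−0) + 2·(0−(-5))) = ½·(0 + 8 + 10) = 9.
[DGF] = ½·(0·(-26/7−(-4)) + (4/7)·(-4−0) + 2·(0−(-26/7))) = ½·(0 − 16/7 + 52/7) = 18/7, so the ratio is (18/7)/9 = 2/7.

2/7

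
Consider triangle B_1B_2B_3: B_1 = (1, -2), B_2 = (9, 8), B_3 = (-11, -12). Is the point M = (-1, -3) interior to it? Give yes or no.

yes

Barycentric coordinates of M: (1/2, 1/5, 3/10).
The three coordinates are positive, positive, positive; a point is interior exactly when all three are positive.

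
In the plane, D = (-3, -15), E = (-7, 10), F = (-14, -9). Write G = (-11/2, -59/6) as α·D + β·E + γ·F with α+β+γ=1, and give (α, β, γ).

(2/3, 1/6, 1/6)

Signed area of the reference triangle: [DEF] = ½·((-3)·(10−(-9)) + (-7)·(-9−(-15)) + (-14)·(-15−10)) = ½·(-57 − 42 + 350) = 251/2.
[GEF] = ½·((-11/2)·(10−(-9)) + (-7)·(-9−(-59/6)) + (-14)·(-59/6−10)) = ½·(-209/2 − 35/6 + 833/3) = 251/3, so the D-coordinate is (251/3)/(251/2) = 2/3.
[DGF] = ½·((-3)·(-59/6−(-9)) + (-11/2)·(-9−(-15)) + (-14)·(-15−(-59/6))) = ½·(5/2 − 33 + 217/3) = 251/12, so the E-coordinate is 1/6.
[DEG] = ½·((-3)·(10−(-59/6)) + (-7)·(-59/6−(-15)) + (-11/2)·(-15−10)) = ½·(-119/2 − 217/6 + 275/2) = 251/12, so the F-coordinate is 1/6.
Check: 2/3 + 1/6 + 1/6 = 1.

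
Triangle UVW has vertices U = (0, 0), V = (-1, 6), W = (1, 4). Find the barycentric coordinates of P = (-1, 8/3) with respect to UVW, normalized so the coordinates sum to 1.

Signed area of the reference triangle: [UVW] = ½·(0·(6−4) + (-1)·(4−0) + 1·(0−6)) = ½·(0 − 4 − 6) = -5.
[PVW] = ½·((-1)·(6−4) + (-1)·(4−(8/3)) + 1·(8/3−6)) = ½·(-2 − 4/3 − 10/3) = -10/3, so the U-coordinate is (-10/3)/(-5) = 2/3.
[UPW] = ½·(0·(8/3−4) + (-1)·(4−0) + 1·(0−(8/3))) = ½·(0 − 4 − 8/3) = -10/3, so the V-coordinate is 2/3.
[UVP] = ½·(0·(6−(8/3)) + (-1)·(8/3−0) + (-1)·(0−6)) = ½·(0 − 8/3 + 6) = 5/3, so the W-coordinate is -1/3.
Check: 2/3 + 2/3 − 1/3 = 1.

(2/3, 2/3, -1/3)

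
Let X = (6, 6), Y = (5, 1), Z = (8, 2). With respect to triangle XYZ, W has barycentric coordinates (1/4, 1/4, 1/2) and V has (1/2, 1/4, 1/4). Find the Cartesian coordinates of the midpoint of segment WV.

(13/2, 13/4)

Barycentric coordinates of the midpoint are the average: (3/8, 1/4, 3/8).
Converting: (3/8)·X + (1/4)·Y + (3/8)·Z = (13/2, 13/4).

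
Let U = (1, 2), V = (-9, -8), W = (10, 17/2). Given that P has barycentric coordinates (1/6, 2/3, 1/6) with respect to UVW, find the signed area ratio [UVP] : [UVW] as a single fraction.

The signed ratio [UVP]/[UVW] equals the barycentric coordinate of P at vertex W, which is 1/6.

1/6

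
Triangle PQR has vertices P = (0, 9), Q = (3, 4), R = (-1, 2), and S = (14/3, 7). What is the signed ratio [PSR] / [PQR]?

4/3

[PQR] = ½·(0·(4−2) + 3·(2−9) + (-1)·(9−4)) = ½·(0 − 21 − 5) = -13.
[PSR] = ½·(0·(7−2) + (14/3)·(2−9) + (-1)·(9−7)) = ½·(0 − 98/3 − 2) = -52/3, so the ratio is (-52/3)/(-13) = 4/3.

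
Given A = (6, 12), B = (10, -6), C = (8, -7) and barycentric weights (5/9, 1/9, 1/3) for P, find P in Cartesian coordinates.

(64/9, 11/3)

P = (5/9)·A + (1/9)·B + (1/3)·C.
x-coordinate: (5/9)·6 + (1/9)·10 + (1/3)·8 = 64/9.
y-coordinate: (5/9)·12 + (1/9)·(-6) + (1/3)·(-7) = 11/3.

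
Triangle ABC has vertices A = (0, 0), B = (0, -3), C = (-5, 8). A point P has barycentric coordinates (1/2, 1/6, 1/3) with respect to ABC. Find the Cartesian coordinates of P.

P = (1/2)·A + (1/6)·B + (1/3)·C.
x-coordinate: (1/2)·0 + (1/6)·0 + (1/3)·(-5) = -5/3.
y-coordinate: (1/2)·0 + (1/6)·(-3) + (1/3)·8 = 13/6.

(-5/3, 13/6)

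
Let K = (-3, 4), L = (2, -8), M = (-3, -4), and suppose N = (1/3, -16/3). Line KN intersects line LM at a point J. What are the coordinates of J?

Barycentric coordinates of N with respect to KLM: (1/6, 2/3, 1/6).
On side LM the K-coordinate is zero; dropping N's K-weight 1/6 and renormalizing the remaining 2/3 : 1/6 gives weights 4/5, 1/5 on L, M.
J = (4/5)·(2, -8) + (1/5)·(-3, -4) = (1, -36/5).

(1, -36/5)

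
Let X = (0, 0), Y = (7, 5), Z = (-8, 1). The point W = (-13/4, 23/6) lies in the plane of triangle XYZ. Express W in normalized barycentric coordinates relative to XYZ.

(-1/2, 7/12, 11/12)

Signed area of the reference triangle: [XYZ] = ½·(0·(5−1) + 7·(1−0) + (-8)·(0−5)) = ½·(0 + 7 + 40) = 47/2.
[WYZ] = ½·((-13/4)·(5−1) + 7·(1−(23/6)) + (-8)·(23/6−5)) = ½·(-13 − 119/6 + 28/3) = -47/4, so the X-coordinate is (-47/4)/(47/2) = -1/2.
[XWZ] = ½·(0·(23/6−1) + (-13/4)·(1−0) + (-8)·(0−(23/6))) = ½·(0 − 13/4 + 92/3) = 329/24, so the Y-coordinate is 7/12.
[XYW] = ½·(0·(5−(23/6)) + 7·(23/6−0) + (-13/4)·(0−5)) = ½·(0 + 161/6 + 65/4) = 517/24, so the Z-coordinate is 11/12.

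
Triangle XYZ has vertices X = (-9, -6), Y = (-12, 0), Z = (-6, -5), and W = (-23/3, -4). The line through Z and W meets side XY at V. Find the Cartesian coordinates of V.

(-11, -2)

Barycentric coordinates of W with respect to XYZ: (1/9, 2/9, 2/3).
On side XY the Z-coordinate is zero; dropping W's Z-weight 2/3 and renormalizing the remaining 1/9 : 2/9 gives weights 1/3, 2/3 on X, Y.
V = (1/3)·(-9, -6) + (2/3)·(-12, 0) = (-11, -2).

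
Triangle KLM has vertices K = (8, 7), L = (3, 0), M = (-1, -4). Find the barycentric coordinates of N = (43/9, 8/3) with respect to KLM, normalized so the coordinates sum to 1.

Signed area of the reference triangle: [KLM] = ½·(8·(0−(-4)) + 3·(-4−7) + (-1)·(7−0)) = ½·(32 − 33 − 7) = -4.
[NLM] = ½·((43/9)·(0−(-4)) + 3·(-4−(8/3)) + (-1)·(8/3−0)) = ½·(172/9 − 20 − 8/3) = -16/9, so the K-coordinate is (-16/9)/(-4) = 4/9.
[KNM] = ½·(8·(8/3−(-4)) + (43/9)·(-4−7) + (-1)·(7−(8/3))) = ½·(160/3 − 473/9 − 13/3) = -16/9, so the L-coordinate is 4/9.
[KLN] = ½·(8·(0−(8/3)) + 3·(8/3−7) + (43/9)·(7−0)) = ½·(-64/3 − 13 + 301/9) = -4/9, so the M-coordinate is 1/9.
Check: 4/9 + 4/9 + 1/9 = 1.

(4/9, 4/9, 1/9)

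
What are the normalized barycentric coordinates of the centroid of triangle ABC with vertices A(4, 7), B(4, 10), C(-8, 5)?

(1/3, 1/3, 1/3)

The centroid is the average of the vertices, so each weight is 1/3.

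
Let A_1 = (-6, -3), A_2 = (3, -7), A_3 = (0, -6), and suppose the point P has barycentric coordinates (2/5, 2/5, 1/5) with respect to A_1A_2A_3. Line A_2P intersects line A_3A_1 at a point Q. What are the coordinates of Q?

Line A_2P meets A_3A_1 where the A_2-coordinate vanishes; zeroing P's A_2-weight and renormalizing leaves A_3, A_1-weights 1/5 : 2/5 → (1/3, 2/3).
So Q = (1/3)·A_3 + (2/3)·A_1 = (-4, -4).

(-4, -4)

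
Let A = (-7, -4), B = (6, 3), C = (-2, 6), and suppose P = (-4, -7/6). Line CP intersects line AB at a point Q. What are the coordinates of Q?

(-22/5, -13/5)

Barycentric coordinates of P with respect to ABC: (2/3, 1/6, 1/6).
On side AB the C-coordinate is zero; dropping P's C-weight 1/6 and renormalizing the remaining 2/3 : 1/6 gives weights 4/5, 1/5 on A, B.
Q = (4/5)·(-7, -4) + (1/5)·(6, 3) = (-22/5, -13/5).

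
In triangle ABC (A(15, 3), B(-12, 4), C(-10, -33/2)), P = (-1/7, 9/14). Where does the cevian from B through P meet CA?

(35/4, -15/8)

Barycentric coordinates of P with respect to ABC: (3/7, 3/7, 1/7).
On side CA the B-coordinate is zero; dropping P's B-weight 3/7 and renormalizing the remaining 1/7 : 3/7 gives weights 1/4, 3/4 on C, A.
Q = (1/4)·(-10, -33/2) + (3/4)·(15, 3) = (35/4, -15/8).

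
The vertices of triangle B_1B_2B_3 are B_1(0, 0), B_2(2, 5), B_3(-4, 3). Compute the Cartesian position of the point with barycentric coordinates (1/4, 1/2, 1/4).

M = (1/4)·B_1 + (1/2)·B_2 + (1/4)·B_3.
x-coordinate: (1/4)·0 + (1/2)·2 + (1/4)·(-4) = 0.
y-coordinate: (1/4)·0 + (1/2)·5 + (1/4)·3 = 13/4.

(0, 13/4)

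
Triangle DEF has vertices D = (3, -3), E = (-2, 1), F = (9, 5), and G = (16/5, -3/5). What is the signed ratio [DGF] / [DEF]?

[DEF] = ½·(3·(1−5) + (-2)·(5−(-3)) + 9·(-3−1)) = ½·(-12 − 16 − 36) = -32.
[DGF] = ½·(3·(-3/5−5) + (16/5)·(5−(-3)) + 9·(-3−(-3/5))) = ½·(-84/5 + 128/5 − 108/5) = -32/5, so the ratio is (-32/5)/(-32) = 1/5.

1/5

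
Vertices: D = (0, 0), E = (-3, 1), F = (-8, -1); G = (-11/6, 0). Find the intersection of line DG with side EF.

Barycentric coordinates of G with respect to DEF: (2/3, 1/6, 1/6).
On side EF the D-coordinate is zero; dropping G's D-weight 2/3 and renormalizing the remaining 1/6 : 1/6 gives weights 1/2, 1/2 on E, F.
H = (1/2)·(-3, 1) + (1/2)·(-8, -1) = (-11/2, 0).

(-11/2, 0)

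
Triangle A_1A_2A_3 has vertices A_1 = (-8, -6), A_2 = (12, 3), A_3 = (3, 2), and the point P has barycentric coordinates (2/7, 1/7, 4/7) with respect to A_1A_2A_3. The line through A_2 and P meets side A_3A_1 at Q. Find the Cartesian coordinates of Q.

Line A_2P meets A_3A_1 where the A_2-coordinate vanishes; zeroing P's A_2-weight and renormalizing leaves A_3, A_1-weights 4/7 : 2/7 → (2/3, 1/3).
So Q = (2/3)·A_3 + (1/3)·A_1 = (-2/3, -2/3).

(-2/3, -2/3)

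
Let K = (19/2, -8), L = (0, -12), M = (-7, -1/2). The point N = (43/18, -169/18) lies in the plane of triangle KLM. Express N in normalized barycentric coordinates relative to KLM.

Signed area of the reference triangle: [KLM] = ½·((19/2)·(-12−(-1/2)) + 0·(-1/2−(-8)) + (-7)·(-8−(-12))) = ½·(-437/4 + 0 − 28) = -549/8.
[NLM] = ½·((43/18)·(-12−(-1/2)) + 0·(-1/2−(-169/18)) + (-7)·(-169/18−(-12))) = ½·(-989/36 + 0 − 329/18) = -183/8, so the K-coordinate is (-183/8)/(-549/8) = 1/3.
[KNM] = ½·((19/2)·(-169/18−(-1/2)) + (43/18)·(-1/2−(-8)) + (-7)·(-8−(-169/18))) = ½·(-760/9 + 215/12 − 175/18) = -305/8, so the L-coordinate is 5/9.
[KLN] = ½·((19/2)·(-12−(-169/18)) + 0·(-169/18−(-8)) + (43/18)·(-8−(-12))) = ½·(-893/36 + 0 + 86/9) = -61/8, so the M-coordinate is 1/9.
Check: 1/3 + 5/9 + 1/9 = 1.

(1/3, 5/9, 1/9)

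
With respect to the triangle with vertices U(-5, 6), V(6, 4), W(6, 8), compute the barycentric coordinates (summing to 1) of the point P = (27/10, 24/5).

Signed area of the reference triangle: [UVW] = ½·((-5)·(4−8) + 6·(8−6) + 6·(6−4)) = ½·(20 + 12 + 12) = 22.
[PVW] = ½·((27/10)·(4−8) + 6·(8−(24/5)) + 6·(24/5−4)) = ½·(-54/5 + 96/5 + 24/5) = 33/5, so the U-coordinate is (33/5)/22 = 3/10.
[UPW] = ½·((-5)·(24/5−8) + (27/10)·(8−6) + 6·(6−(24/5))) = ½·(16 + 27/5 + 36/5) = 143/10, so the V-coordinate is 13/20.
[UVP] = ½·((-5)·(4−(24/5)) + 6·(24/5−6) + (27/10)·(6−4)) = ½·(4 − 36/5 + 27/5) = 11/10, so the W-coordinate is 1/20.

(3/10, 13/20, 1/20)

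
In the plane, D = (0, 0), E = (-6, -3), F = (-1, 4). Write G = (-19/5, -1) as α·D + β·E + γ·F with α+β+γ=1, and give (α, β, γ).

Signed area of the reference triangle: [DEF] = ½·(0·(-3−4) + (-6)·(4−0) + (-1)·(0−(-3))) = ½·(0 − 24 − 3) = -27/2.
[GEF] = ½·((-19/5)·(-3−4) + (-6)·(4−(-1)) + (-1)·(-1−(-3))) = ½·(133/5 − 30 − 2) = -27/10, so the D-coordinate is (-27/10)/(-27/2) = 1/5.
[DGF] = ½·(0·(-1−4) + (-19/5)·(4−0) + (-1)·(0−(-1))) = ½·(0 − 76/5 − 1) = -81/10, so the E-coordinate is 3/5.
[DEG] = ½·(0·(-3−(-1)) + (-6)·(-1−0) + (-19/5)·(0−(-3))) = ½·(0 + 6 − 57/5) = -27/10, so the F-coordinate is 1/5.

(1/5, 3/5, 1/5)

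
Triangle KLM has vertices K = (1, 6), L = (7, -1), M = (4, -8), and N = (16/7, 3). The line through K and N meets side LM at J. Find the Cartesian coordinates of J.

(11/2, -9/2)

Barycentric coordinates of N with respect to KLM: (5/7, 1/7, 1/7).
On side LM the K-coordinate is zero; dropping N's K-weight 5/7 and renormalizing the remaining 1/7 : 1/7 gives weights 1/2, 1/2 on L, M.
J = (1/2)·(7, -1) + (1/2)·(4, -8) = (11/2, -9/2).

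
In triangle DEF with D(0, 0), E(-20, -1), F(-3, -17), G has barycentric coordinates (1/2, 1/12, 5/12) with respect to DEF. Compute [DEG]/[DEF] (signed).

5/12

The signed ratio [DEG]/[DEF] equals the barycentric coordinate of G at vertex F, which is 5/12.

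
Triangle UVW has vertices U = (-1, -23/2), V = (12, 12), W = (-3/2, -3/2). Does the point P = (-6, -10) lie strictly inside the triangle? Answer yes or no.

Barycentric coordinates of P: (8/21, -197/567, 548/567).
The three coordinates are positive, negative, positive; a point is interior exactly when all three are positive.

no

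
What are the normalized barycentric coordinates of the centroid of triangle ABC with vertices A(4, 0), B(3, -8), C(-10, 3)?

The centroid is the average of the vertices, so each weight is 1/3.

(1/3, 1/3, 1/3)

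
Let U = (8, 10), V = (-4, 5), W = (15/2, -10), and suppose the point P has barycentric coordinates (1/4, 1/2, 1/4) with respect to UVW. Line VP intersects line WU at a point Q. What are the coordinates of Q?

(31/4, 0)

Line VP meets WU where the V-coordinate vanishes; zeroing P's V-weight and renormalizing leaves W, U-weights 1/4 : 1/4 → (1/2, 1/2).
So Q = (1/2)·W + (1/2)·U = (31/4, 0).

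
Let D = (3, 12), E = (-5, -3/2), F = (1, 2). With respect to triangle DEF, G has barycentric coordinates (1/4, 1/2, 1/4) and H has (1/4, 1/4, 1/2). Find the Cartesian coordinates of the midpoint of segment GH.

Barycentric coordinates of the midpoint are the average: (1/4, 3/8, 3/8).
Converting: (1/4)·D + (3/8)·E + (3/8)·F = (-3/4, 51/16).

(-3/4, 51/16)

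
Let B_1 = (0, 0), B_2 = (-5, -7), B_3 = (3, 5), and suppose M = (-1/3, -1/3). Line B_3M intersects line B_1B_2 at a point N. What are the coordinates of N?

Barycentric coordinates of M with respect to B_1B_2B_3: (2/3, 1/6, 1/6).
On side B_1B_2 the B_3-coordinate is zero; dropping M's B_3-weight 1/6 and renormalizing the remaining 2/3 : 1/6 gives weights 4/5, 1/5 on B_1, B_2.
N = (4/5)·(0, 0) + (1/5)·(-5, -7) = (-1, -7/5).

(-1, -7/5)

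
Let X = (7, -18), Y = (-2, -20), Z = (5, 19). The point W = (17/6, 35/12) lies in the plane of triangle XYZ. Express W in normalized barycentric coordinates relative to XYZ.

(1/12, 1/3, 7/12)

Signed area of the reference triangle: [XYZ] = ½·(7·(-20−19) + (-2)·(19−(-18)) + 5·(-18−(-20))) = ½·(-273 − 74 + 10) = -337/2.
[WYZ] = ½·((17/6)·(-20−19) + (-2)·(19−(35/12)) + 5·(35/12−(-20))) = ½·(-221/2 − 193/6 + 1375/12) = -337/24, so the X-coordinate is (-337/24)/(-337/2) = 1/12.
[XWZ] = ½·(7·(35/12−19) + (17/6)·(19−(-18)) + 5·(-18−(35/12))) = ½·(-1351/12 + 629/6 − 1255/12) = -337/6, so the Y-coordinate is 1/3.
[XYW] = ½·(7·(-20−(35/12)) + (-2)·(35/12−(-18)) + (17/6)·(-18−(-20))) = ½·(-1925/12 − 251/6 + 17/3) = -2359/24, so the Z-coordinate is 7/12.
Check: 1/12 + 1/3 + 7/12 = 1.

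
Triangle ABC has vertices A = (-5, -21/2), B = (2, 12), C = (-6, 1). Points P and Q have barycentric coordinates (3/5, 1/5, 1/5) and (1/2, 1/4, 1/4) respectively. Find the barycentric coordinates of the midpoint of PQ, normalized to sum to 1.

(11/20, 9/40, 9/40)

Since both coordinate triples sum to 1, the midpoint's barycentrics are the componentwise average.
(3/5+1/2)/2 = 11/20; similarly 9/40 and 9/40.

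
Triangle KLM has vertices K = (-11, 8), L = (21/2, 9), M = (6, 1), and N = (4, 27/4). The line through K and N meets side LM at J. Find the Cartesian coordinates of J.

(9, 19/3)

Barycentric coordinates of N with respect to KLM: (1/4, 1/2, 1/4).
On side LM the K-coordinate is zero; dropping N's K-weight 1/4 and renormalizing the remaining 1/2 : 1/4 gives weights 2/3, 1/3 on L, M.
J = (2/3)·(21/2, 9) + (1/3)·(6, 1) = (9, 19/3).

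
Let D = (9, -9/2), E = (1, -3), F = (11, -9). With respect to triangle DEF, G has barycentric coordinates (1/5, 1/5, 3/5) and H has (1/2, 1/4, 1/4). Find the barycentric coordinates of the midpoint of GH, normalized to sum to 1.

Since both coordinate triples sum to 1, the midpoint's barycentrics are the componentwise average.
(1/5+1/2)/2 = 7/20; similarly 9/40 and 17/40.

(7/20, 9/40, 17/40)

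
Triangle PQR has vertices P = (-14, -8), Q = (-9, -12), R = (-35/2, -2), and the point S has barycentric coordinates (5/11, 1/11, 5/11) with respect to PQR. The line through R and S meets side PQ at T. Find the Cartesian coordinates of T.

(-79/6, -26/3)

Line RS meets PQ where the R-coordinate vanishes; zeroing S's R-weight and renormalizing leaves P, Q-weights 5/11 : 1/11 → (5/6, 1/6).
So T = (5/6)·P + (1/6)·Q = (-79/6, -26/3).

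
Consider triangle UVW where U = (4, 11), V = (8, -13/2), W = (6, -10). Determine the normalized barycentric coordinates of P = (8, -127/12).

(-1/6, 5/6, 1/3)

Signed area of the reference triangle: [UVW] = ½·(4·(-13/2−(-10)) + 8·(-10−11) + 6·(11−(-13/2))) = ½·(14 − 168 + 105) = -49/2.
[PVW] = ½·(8·(-13/2−(-10)) + 8·(-10−(-127/12)) + 6·(-127/12−(-13/2))) = ½·(28 + 14/3 − 49/2) = 49/12, so the U-coordinate is (49/12)/(-49/2) = -1/6.
[UPW] = ½·(4·(-127/12−(-10)) + 8·(-10−11) + 6·(11−(-127/12))) = ½·(-7/3 − 168 + 259/2) = -245/12, so the V-coordinate is 5/6.
[UVP] = ½·(4·(-13/2−(-127/12)) + 8·(-127/12−11) + 8·(11−(-13/2))) = ½·(49/3 − 518/3 + 140) = -49/6, so the W-coordinate is 1/3.
Check: -1/6 + 5/6 + 1/3 = 1.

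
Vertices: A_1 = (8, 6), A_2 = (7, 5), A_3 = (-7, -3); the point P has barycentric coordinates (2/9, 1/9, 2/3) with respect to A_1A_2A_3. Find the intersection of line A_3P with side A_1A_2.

(23/3, 17/3)

Line A_3P meets A_1A_2 where the A_3-coordinate vanishes; zeroing P's A_3-weight and renormalizing leaves A_1, A_2-weights 2/9 : 1/9 → (2/3, 1/3).
So Q = (2/3)·A_1 + (1/3)·A_2 = (23/3, 17/3).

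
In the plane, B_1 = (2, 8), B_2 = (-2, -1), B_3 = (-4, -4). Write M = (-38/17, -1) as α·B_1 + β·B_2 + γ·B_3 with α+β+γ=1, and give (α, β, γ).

(2/17, 9/17, 6/17)

Signed area of the reference triangle: [B_1B_2B_3] = ½·(2·(-1−(-4)) + (-2)·(-4−8) + (-4)·(8−(-1))) = ½·(6 + 24 − 36) = -3.
[MB_2B_3] = ½·((-38/17)·(-1−(-4)) + (-2)·(-4−(-1)) + (-4)·(-1−(-1))) = ½·(-114/17 + 6 + 0) = -6/17, so the B_1-coordinate is (-6/17)/(-3) = 2/17.
[B_1MB_3] = ½·(2·(-1−(-4)) + (-38/17)·(-4−8) + (-4)·(8−(-1))) = ½·(6 + 456/17 − 36) = -27/17, so the B_2-coordinate is 9/17.
[B_1B_2M] = ½·(2·(-1−(-1)) + (-2)·(-1−8) + (-38/17)·(8−(-1))) = ½·(0 + 18 − 342/17) = -18/17, so the B_3-coordinate is 6/17.
Check: 2/17 + 9/17 + 6/17 = 1.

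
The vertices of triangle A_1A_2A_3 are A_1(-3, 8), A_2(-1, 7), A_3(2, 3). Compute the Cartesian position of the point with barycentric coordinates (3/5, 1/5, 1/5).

P = (3/5)·A_1 + (1/5)·A_2 + (1/5)·A_3.
x-coordinate: (3/5)·(-3) + (1/5)·(-1) + (1/5)·2 = -8/5.
y-coordinate: (3/5)·8 + (1/5)·7 + (1/5)·3 = 34/5.

(-8/5, 34/5)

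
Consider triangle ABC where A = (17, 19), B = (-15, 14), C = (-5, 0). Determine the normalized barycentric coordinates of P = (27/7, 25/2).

Signed area of the reference triangle: [ABC] = ½·(17·(14−0) + (-15)·(0−19) + (-5)·(19−14)) = ½·(238 + 285 − 25) = 249.
[PBC] = ½·((27/7)·(14−0) + (-15)·(0−(25/2)) + (-5)·(25/2−14)) = ½·(54 + 375/2 + 15/2) = 249/2, so the A-coordinate is (249/2)/249 = 1/2.
[APC] = ½·(17·(25/2−0) + (27/7)·(0−19) + (-5)·(19−(25/2))) = ½·(425/2 − 513/7 − 65/2) = 747/14, so the B-coordinate is 3/14.
[ABP] = ½·(17·(14−(25/2)) + (-15)·(25/2−19) + (27/7)·(19−14)) = ½·(51/2 + 195/2 + 135/7) = 498/7, so the C-coordinate is 2/7.

(1/2, 3/14, 2/7)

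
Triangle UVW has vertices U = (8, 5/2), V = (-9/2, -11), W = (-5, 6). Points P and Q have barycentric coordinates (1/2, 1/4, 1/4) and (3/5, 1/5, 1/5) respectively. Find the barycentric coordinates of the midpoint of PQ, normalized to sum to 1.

Since both coordinate triples sum to 1, the midpoint's barycentrics are the componentwise average.
(1/2+3/5)/2 = 11/20; similarly 9/40 and 9/40.

(11/20, 9/40, 9/40)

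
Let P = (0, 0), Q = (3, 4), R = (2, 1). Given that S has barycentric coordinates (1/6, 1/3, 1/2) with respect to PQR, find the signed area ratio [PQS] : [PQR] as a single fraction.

The signed ratio [PQS]/[PQR] equals the barycentric coordinate of S at vertex R, which is 1/2.

1/2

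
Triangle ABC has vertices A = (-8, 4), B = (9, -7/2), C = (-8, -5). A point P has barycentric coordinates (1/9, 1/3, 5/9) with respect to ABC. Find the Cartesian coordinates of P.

P = (1/9)·A + (1/3)·B + (5/9)·C.
x-coordinate: (1/9)·(-8) + (1/3)·9 + (5/9)·(-8) = -7/3.
y-coordinate: (1/9)·4 + (1/3)·(-7/2) + (5/9)·(-5) = -7/2.

(-7/3, -7/2)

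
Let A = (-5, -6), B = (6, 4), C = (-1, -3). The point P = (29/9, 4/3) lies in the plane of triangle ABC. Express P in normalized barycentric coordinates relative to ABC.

Signed area of the reference triangle: [ABC] = ½·((-5)·(4−(-3)) + 6·(-3−(-6)) + (-1)·(-6−4)) = ½·(-35 + 18 + 10) = -7/2.
[PBC] = ½·((29/9)·(4−(-3)) + 6·(-3−(4/3)) + (-1)·(4/3−4)) = ½·(203/9 − 26 + 8/3) = -7/18, so the A-coordinate is (-7/18)/(-7/2) = 1/9.
[APC] = ½·((-5)·(4/3−(-3)) + (29/9)·(-3−(-6)) + (-1)·(-6−(4/3))) = ½·(-65/3 + 29/3 + 22/3) = -7/3, so the B-coordinate is 2/3.
[ABP] = ½·((-5)·(4−(4/3)) + 6·(4/3−(-6)) + (29/9)·(-6−4)) = ½·(-40/3 + 44 − 290/9) = -7/9, so the C-coordinate is 2/9.

(1/9, 2/3, 2/9)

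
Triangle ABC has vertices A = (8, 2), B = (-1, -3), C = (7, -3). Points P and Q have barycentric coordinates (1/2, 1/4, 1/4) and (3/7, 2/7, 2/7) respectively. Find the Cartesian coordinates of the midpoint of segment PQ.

Barycentric coordinates of the midpoint are the average: (13/28, 15/56, 15/56).
Converting: (13/28)·A + (15/56)·B + (15/56)·C = (149/28, -19/28).

(149/28, -19/28)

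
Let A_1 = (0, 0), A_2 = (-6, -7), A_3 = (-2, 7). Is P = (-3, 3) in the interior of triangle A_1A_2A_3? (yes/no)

yes

Barycentric coordinates of P: (1/28, 15/56, 39/56).
The three coordinates are positive, positive, positive; a point is interior exactly when all three are positive.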